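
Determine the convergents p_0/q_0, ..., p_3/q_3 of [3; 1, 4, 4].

Using the convergent recurrence p_i = a_i*p_{i-1} + p_{i-2}, q_i = a_i*q_{i-1} + q_{i-2} with p_{-2}=0, p_{-1}=1, q_{-2}=1, q_{-1}=0:
  i=0: a_0=3, p_0 = 3*1 + 0 = 3, q_0 = 3*0 + 1 = 1.
  i=1: a_1=1, p_1 = 1*3 + 1 = 4, q_1 = 1*1 + 0 = 1.
  i=2: a_2=4, p_2 = 4*4 + 3 = 19, q_2 = 4*1 + 1 = 5.
  i=3: a_3=4, p_3 = 4*19 + 4 = 80, q_3 = 4*5 + 1 = 21.

3/1, 4/1, 19/5, 80/21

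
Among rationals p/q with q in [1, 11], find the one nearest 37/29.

14/11

Expand x = 37/29 as a continued fraction with the Euclidean algorithm:
  37 = 1*29 + 8, so a_0 = 1.
  29 = 3*8 + 5, so a_1 = 3.
  8 = 1*5 + 3, so a_2 = 1.
  5 = 1*3 + 2, so a_3 = 1.
  3 = 1*2 + 1, so a_4 = 1.
  2 = 2*1 + 0, so a_5 = 2.
so x = [1; 3, 1, 1, 1, 2].
Convergents (p_i = a_i*p_{i-1} + p_{i-2}, q_i = a_i*q_{i-1} + q_{i-2} with p_{-2}=0, p_{-1}=1, q_{-2}=1, q_{-1}=0), until the denominator exceeds 11:
  i=0: a_0=1, p_0 = 1*1 + 0 = 1, q_0 = 1*0 + 1 = 1.
  i=1: a_1=3, p_1 = 3*1 + 1 = 4, q_1 = 3*1 + 0 = 3.
  i=2: a_2=1, p_2 = 1*4 + 1 = 5, q_2 = 1*3 + 1 = 4.
  i=3: a_3=1, p_3 = 1*5 + 4 = 9, q_3 = 1*4 + 3 = 7.
  i=4: a_4=1, p_4 = 1*9 + 5 = 14, q_4 = 1*7 + 4 = 11.
  i=5: a_5=2, p_5 = 2*14 + 9 = 37, q_5 = 2*11 + 7 = 29.
q_5 = 29 > 11, so the last convergent with denominator <= 11 is p_4/q_4 = 14/11.
The closest fraction with denominator <= 11 is either p_4/q_4 or the intermediate fraction (k*p_4 + p_3)/(k*q_4 + q_3) with the largest k >= 1 whose denominator stays <= 11; these approach x as k grows, and every other convergent or intermediate fraction in range is farther away.
Largest k: floor((11 - q_3)/q_4) = floor((11 - 7)/11) = 0.
Since k = 0, no intermediate fraction beyond p_4/q_4 has denominator <= 11, so the convergent 14/11 is the closest (its error is |37*11 - 14*29|/(29*11) = 1/319).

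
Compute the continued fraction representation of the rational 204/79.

Run the Euclidean algorithm on 204 and 79; the successive quotients are the partial quotients a_0, a_1, ... (each step inverts the fractional part left over by the previous one):
  204 = 2*79 + 46, so a_0 = 2.
  79 = 1*46 + 33, so a_1 = 1.
  46 = 1*33 + 13, so a_2 = 1.
  33 = 2*13 + 7, so a_3 = 2.
  13 = 1*7 + 6, so a_4 = 1.
  7 = 1*6 + 1, so a_5 = 1.
  6 = 6*1 + 0, so a_6 = 6.
The remainder reaches 0 after 7 divisions, so the expansion has 7 partial quotients, read off in order.

[2; 1, 1, 2, 1, 1, 6]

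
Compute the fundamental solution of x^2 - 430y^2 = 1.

First expand sqrt(430) as a continued fraction. With x_i = (sqrt(430) + m_i)/d_i and (m_0, d_0) = (0, 1): a_0 = floor(sqrt(430)) = 20, since 20^2 = 400 <= 430 < 441 = 21^2.
Iterate m_{i+1} = d_i*a_i - m_i, d_{i+1} = (430 - m_{i+1}^2)/d_i, a_{i+1} = floor((a_0 + m_{i+1})/d_{i+1}):
  m_1 = 1*20 - 0 = 20, d_1 = (430 - 20^2)/1 = 30/1 = 30, a_1 = floor((20 + 20)/30) = 1.
  m_2 = 30*1 - 20 = 10, d_2 = (430 - 10^2)/30 = 330/30 = 11, a_2 = floor((20 + 10)/11) = 2.
  m_3 = 11*2 - 10 = 12, d_3 = (430 - 12^2)/11 = 286/11 = 26, a_3 = floor((20 + 12)/26) = 1.
  m_4 = 26*1 - 12 = 14, d_4 = (430 - 14^2)/26 = 234/26 = 9, a_4 = floor((20 + 14)/9) = 3.
  m_5 = 9*3 - 14 = 13, d_5 = (430 - 13^2)/9 = 261/9 = 29, a_5 = floor((20 + 13)/29) = 1.
  m_6 = 29*1 - 13 = 16, d_6 = (430 - 16^2)/29 = 174/29 = 6, a_6 = floor((20 + 16)/6) = 6.
  m_7 = 6*6 - 16 = 20, d_7 = (430 - 20^2)/6 = 30/6 = 5, a_7 = floor((20 + 20)/5) = 8.
  m_8 = 5*8 - 20 = 20, d_8 = (430 - 20^2)/5 = 30/5 = 6, a_8 = floor((20 + 20)/6) = 6.
  m_9 = 6*6 - 20 = 16, d_9 = (430 - 16^2)/6 = 174/6 = 29, a_9 = floor((20 + 16)/29) = 1.
  m_10 = 29*1 - 16 = 13, d_10 = (430 - 13^2)/29 = 261/29 = 9, a_10 = floor((20 + 13)/9) = 3.
  m_11 = 9*3 - 13 = 14, d_11 = (430 - 14^2)/9 = 234/9 = 26, a_11 = floor((20 + 14)/26) = 1.
  m_12 = 26*1 - 14 = 12, d_12 = (430 - 12^2)/26 = 286/26 = 11, a_12 = floor((20 + 12)/11) = 2.
  m_13 = 11*2 - 12 = 10, d_13 = (430 - 10^2)/11 = 330/11 = 30, a_13 = floor((20 + 10)/30) = 1.
  m_14 = 30*1 - 10 = 20, d_14 = (430 - 20^2)/30 = 30/30 = 1, a_14 = floor((20 + 20)/1) = 40.
  m_15 = 1*40 - 20 = 20, d_15 = (430 - 20^2)/1 = 30/1 = 30: (m_15, d_15) = (m_1, d_1) = (20, 30), so from here the quotients repeat a_1, ..., a_14; the period length is 14.
So sqrt(430) = [20; (1, 2, 1, 3, 1, 6, 8, 6, 1, 3, 1, 2, 1, 40)] with period length k = 14.
k is even, so the fundamental solution of x^2 - 430y^2 = 1 is (p_{k-1}, q_{k-1}) = (p_13, q_13); compute convergents through index 13.
Convergents (p_i = a_i*p_{i-1} + p_{i-2}, q_i = a_i*q_{i-1} + q_{i-2} with p_{-2}=0, p_{-1}=1, q_{-2}=1, q_{-1}=0):
  i=0: a_0=20, p_0 = 20*1 + 0 = 20, q_0 = 20*0 + 1 = 1.
  i=1: a_1=1, p_1 = 1*20 + 1 = 21, q_1 = 1*1 + 0 = 1.
  i=2: a_2=2, p_2 = 2*21 + 20 = 62, q_2 = 2*1 + 1 = 3.
  i=3: a_3=1, p_3 = 1*62 + 21 = 83, q_3 = 1*3 + 1 = 4.
  i=4: a_4=3, p_4 = 3*83 + 62 = 311, q_4 = 3*4 + 3 = 15.
  i=5: a_5=1, p_5 = 1*311 + 83 = 394, q_5 = 1*15 + 4 = 19.
  i=6: a_6=6, p_6 = 6*394 + 311 = 2675, q_6 = 6*19 + 15 = 129.
  i=7: a_7=8, p_7 = 8*2675 + 394 = 21794, q_7 = 8*129 + 19 = 1051.
  i=8: a_8=6, p_8 = 6*21794 + 2675 = 133439, q_8 = 6*1051 + 129 = 6435.
  i=9: a_9=1, p_9 = 1*133439 + 21794 = 155233, q_9 = 1*6435 + 1051 = 7486.
  i=10: a_10=3, p_10 = 3*155233 + 133439 = 599138, q_10 = 3*7486 + 6435 = 28893.
  i=11: a_11=1, p_11 = 1*599138 + 155233 = 754371, q_11 = 1*28893 + 7486 = 36379.
  i=12: a_12=2, p_12 = 2*754371 + 599138 = 2107880, q_12 = 2*36379 + 28893 = 101651.
  i=13: a_13=1, p_13 = 1*2107880 + 754371 = 2862251, q_13 = 1*101651 + 36379 = 138030.
Check: 2862251^2 - 430*138030^2 = 8192480787001 - 8192480787000 = 1, so (x, y) = (2862251, 138030) solves the equation, and by the theorem it is the least positive solution.

(x, y) = (2862251, 138030)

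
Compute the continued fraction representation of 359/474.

[0; 1, 3, 8, 4, 1, 2]

Run the Euclidean algorithm on 359 and 474; the successive quotients are the partial quotients a_0, a_1, ... (each step inverts the fractional part left over by the previous one):
  359 = 0*474 + 359, so a_0 = 0.
  474 = 1*359 + 115, so a_1 = 1.
  359 = 3*115 + 14, so a_2 = 3.
  115 = 8*14 + 3, so a_3 = 8.
  14 = 4*3 + 2, so a_4 = 4.
  3 = 1*2 + 1, so a_5 = 1.
  2 = 2*1 + 0, so a_6 = 2.
The remainder reaches 0 after 7 divisions, so the expansion has 7 partial quotients, read off in order.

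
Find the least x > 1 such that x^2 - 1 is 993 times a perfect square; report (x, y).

(x, y) = (2647, 84)

First expand sqrt(993) as a continued fraction. With x_i = (sqrt(993) + m_i)/d_i and (m_0, d_0) = (0, 1): a_0 = floor(sqrt(993)) = 31, since 31^2 = 961 <= 993 < 1024 = 32^2.
Iterate m_{i+1} = d_i*a_i - m_i, d_{i+1} = (993 - m_{i+1}^2)/d_i, a_{i+1} = floor((a_0 + m_{i+1})/d_{i+1}):
  m_1 = 1*31 - 0 = 31, d_1 = (993 - 31^2)/1 = 32/1 = 32, a_1 = floor((31 + 31)/32) = 1.
  m_2 = 32*1 - 31 = 1, d_2 = (993 - 1^2)/32 = 992/32 = 31, a_2 = floor((31 + 1)/31) = 1.
  m_3 = 31*1 - 1 = 30, d_3 = (993 - 30^2)/31 = 93/31 = 3, a_3 = floor((31 + 30)/3) = 20.
  m_4 = 3*20 - 30 = 30, d_4 = (993 - 30^2)/3 = 93/3 = 31, a_4 = floor((31 + 30)/31) = 1.
  m_5 = 31*1 - 30 = 1, d_5 = (993 - 1^2)/31 = 992/31 = 32, a_5 = floor((31 + 1)/32) = 1.
  m_6 = 32*1 - 1 = 31, d_6 = (993 - 31^2)/32 = 32/32 = 1, a_6 = floor((31 + 31)/1) = 62.
  m_7 = 1*62 - 31 = 31, d_7 = (993 - 31^2)/1 = 32/1 = 32: (m_7, d_7) = (m_1, d_1) = (31, 32), so from here the quotients repeat a_1, ..., a_6; the period length is 6.
So sqrt(993) = [31; (1, 1, 20, 1, 1, 62)] with period length k = 6.
k is even, so the fundamental solution of x^2 - 993y^2 = 1 is (p_{k-1}, q_{k-1}) = (p_5, q_5); compute convergents through index 5.
Convergents (p_i = a_i*p_{i-1} + p_{i-2}, q_i = a_i*q_{i-1} + q_{i-2} with p_{-2}=0, p_{-1}=1, q_{-2}=1, q_{-1}=0):
  i=0: a_0=31, p_0 = 31*1 + 0 = 31, q_0 = 31*0 + 1 = 1.
  i=1: a_1=1, p_1 = 1*31 + 1 = 32, q_1 = 1*1 + 0 = 1.
  i=2: a_2=1, p_2 = 1*32 + 31 = 63, q_2 = 1*1 + 1 = 2.
  i=3: a_3=20, p_3 = 20*63 + 32 = 1292, q_3 = 20*2 + 1 = 41.
  i=4: a_4=1, p_4 = 1*1292 + 63 = 1355, q_4 = 1*41 + 2 = 43.
  i=5: a_5=1, p_5 = 1*1355 + 1292 = 2647, q_5 = 1*43 + 41 = 84.
Check: 2647^2 - 993*84^2 = 7006609 - 7006608 = 1, so (x, y) = (2647, 84) solves the equation, and by the theorem it is the least positive solution.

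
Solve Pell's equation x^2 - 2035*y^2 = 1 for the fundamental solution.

First expand sqrt(2035) as a continued fraction. With x_i = (sqrt(2035) + m_i)/d_i and (m_0, d_0) = (0, 1): a_0 = floor(sqrt(2035)) = 45, since 45^2 = 2025 <= 2035 < 2116 = 46^2.
Iterate m_{i+1} = d_i*a_i - m_i, d_{i+1} = (2035 - m_{i+1}^2)/d_i, a_{i+1} = floor((a_0 + m_{i+1})/d_{i+1}):
  m_1 = 1*45 - 0 = 45, d_1 = (2035 - 45^2)/1 = 10/1 = 10, a_1 = floor((45 + 45)/10) = 9.
  m_2 = 10*9 - 45 = 45, d_2 = (2035 - 45^2)/10 = 10/10 = 1, a_2 = floor((45 + 45)/1) = 90.
  m_3 = 1*90 - 45 = 45, d_3 = (2035 - 45^2)/1 = 10/1 = 10: (m_3, d_3) = (m_1, d_1) = (45, 10), so from here the quotients repeat a_1, a_2; the period length is 2.
So sqrt(2035) = [45; (9, 90)] with period length k = 2.
k is even, so the fundamental solution of x^2 - 2035y^2 = 1 is (p_{k-1}, q_{k-1}) = (p_1, q_1); compute convergents through index 1.
Convergents (p_i = a_i*p_{i-1} + p_{i-2}, q_i = a_i*q_{i-1} + q_{i-2} with p_{-2}=0, p_{-1}=1, q_{-2}=1, q_{-1}=0):
  i=0: a_0=45, p_0 = 45*1 + 0 = 45, q_0 = 45*0 + 1 = 1.
  i=1: a_1=9, p_1 = 9*45 + 1 = 406, q_1 = 9*1 + 0 = 9.
Check: 406^2 - 2035*9^2 = 164836 - 164835 = 1, so (x, y) = (406, 9) solves the equation, and by the theorem it is the least positive solution.

(x, y) = (406, 9)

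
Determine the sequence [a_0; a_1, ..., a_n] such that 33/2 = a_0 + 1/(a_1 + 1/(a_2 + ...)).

[16; 2]

Run the Euclidean algorithm on 33 and 2; the successive quotients are the partial quotients a_0, a_1, ... (each step inverts the fractional part left over by the previous one):
  33 = 16*2 + 1, so a_0 = 16.
  2 = 2*1 + 0, so a_1 = 2.
The remainder reaches 0 after 2 divisions, so the expansion has 2 partial quotients, read off in order.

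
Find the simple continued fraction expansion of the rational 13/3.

[4; 3]

Run the Euclidean algorithm on 13 and 3; the successive quotients are the partial quotients a_0, a_1, ... (each step inverts the fractional part left over by the previous one):
  13 = 4*3 + 1, so a_0 = 4.
  3 = 3*1 + 0, so a_1 = 3.
The remainder reaches 0 after 2 divisions, so the expansion has 2 partial quotients, read off in order.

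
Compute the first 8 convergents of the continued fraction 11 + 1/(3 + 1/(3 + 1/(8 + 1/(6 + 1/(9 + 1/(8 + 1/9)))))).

11/1, 34/3, 113/10, 938/83, 5741/508, 52607/4655, 426597/37748, 3891980/344387

Using the convergent recurrence p_i = a_i*p_{i-1} + p_{i-2}, q_i = a_i*q_{i-1} + q_{i-2} with p_{-2}=0, p_{-1}=1, q_{-2}=1, q_{-1}=0:
  i=0: a_0=11, p_0 = 11*1 + 0 = 11, q_0 = 11*0 + 1 = 1.
  i=1: a_1=3, p_1 = 3*11 + 1 = 34, q_1 = 3*1 + 0 = 3.
  i=2: a_2=3, p_2 = 3*34 + 11 = 113, q_2 = 3*3 + 1 = 10.
  i=3: a_3=8, p_3 = 8*113 + 34 = 938, q_3 = 8*10 + 3 = 83.
  i=4: a_4=6, p_4 = 6*938 + 113 = 5741, q_4 = 6*83 + 10 = 508.
  i=5: a_5=9, p_5 = 9*5741 + 938 = 52607, q_5 = 9*508 + 83 = 4655.
  i=6: a_6=8, p_6 = 8*52607 + 5741 = 426597, q_6 = 8*4655 + 508 = 37748.
  i=7: a_7=9, p_7 = 9*426597 + 52607 = 3891980, q_7 = 9*37748 + 4655 = 344387.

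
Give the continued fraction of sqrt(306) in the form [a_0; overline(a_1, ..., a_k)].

Write x_i = (sqrt(306) + m_i)/d_i with (m_0, d_0) = (0, 1). a_0 = floor(sqrt(306)) = 17, since 17^2 = 289 <= 306 < 324 = 18^2.
Iterate m_{i+1} = d_i*a_i - m_i, d_{i+1} = (306 - m_{i+1}^2)/d_i, a_{i+1} = floor((a_0 + m_{i+1})/d_{i+1}):
  m_1 = 1*17 - 0 = 17, d_1 = (306 - 17^2)/1 = 17/1 = 17, a_1 = floor((17 + 17)/17) = 2.
  m_2 = 17*2 - 17 = 17, d_2 = (306 - 17^2)/17 = 17/17 = 1, a_2 = floor((17 + 17)/1) = 34.
  m_3 = 1*34 - 17 = 17, d_3 = (306 - 17^2)/1 = 17/1 = 17: (m_3, d_3) = (m_1, d_1) = (17, 17), so from here the quotients repeat a_1, a_2; the period length is 2.
Hence the expansion of sqrt(306) is a_0 = 17 followed by the repeating block 2, 34 (period 2).

[17; overline(2, 34)]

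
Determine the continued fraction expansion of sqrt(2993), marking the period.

[54; (1, 2, 2, 2, 1, 108)]

Write x_i = (sqrt(2993) + m_i)/d_i with (m_0, d_0) = (0, 1). a_0 = floor(sqrt(2993)) = 54, since 54^2 = 2916 <= 2993 < 3025 = 55^2.
Iterate m_{i+1} = d_i*a_i - m_i, d_{i+1} = (2993 - m_{i+1}^2)/d_i, a_{i+1} = floor((a_0 + m_{i+1})/d_{i+1}):
  m_1 = 1*54 - 0 = 54, d_1 = (2993 - 54^2)/1 = 77/1 = 77, a_1 = floor((54 + 54)/77) = 1.
  m_2 = 77*1 - 54 = 23, d_2 = (2993 - 23^2)/77 = 2464/77 = 32, a_2 = floor((54 + 23)/32) = 2.
  m_3 = 32*2 - 23 = 41, d_3 = (2993 - 41^2)/32 = 1312/32 = 41, a_3 = floor((54 + 41)/41) = 2.
  m_4 = 41*2 - 41 = 41, d_4 = (2993 - 41^2)/41 = 1312/41 = 32, a_4 = floor((54 + 41)/32) = 2.
  m_5 = 32*2 - 41 = 23, d_5 = (2993 - 23^2)/32 = 2464/32 = 77, a_5 = floor((54 + 23)/77) = 1.
  m_6 = 77*1 - 23 = 54, d_6 = (2993 - 54^2)/77 = 77/77 = 1, a_6 = floor((54 + 54)/1) = 108.
  m_7 = 1*108 - 54 = 54, d_7 = (2993 - 54^2)/1 = 77/1 = 77: (m_7, d_7) = (m_1, d_1) = (54, 77), so from here the quotients repeat a_1, ..., a_6; the period length is 6.
Hence the expansion of sqrt(2993) is a_0 = 54 followed by the repeating block 1, 2, 2, 2, 1, 108 (period 6).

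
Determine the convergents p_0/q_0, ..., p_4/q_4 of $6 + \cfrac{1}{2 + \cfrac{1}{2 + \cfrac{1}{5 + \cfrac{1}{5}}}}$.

6/1, 13/2, 32/5, 173/27, 897/140

Using the convergent recurrence p_i = a_i*p_{i-1} + p_{i-2}, q_i = a_i*q_{i-1} + q_{i-2} with p_{-2}=0, p_{-1}=1, q_{-2}=1, q_{-1}=0:
  i=0: a_0=6, p_0 = 6*1 + 0 = 6, q_0 = 6*0 + 1 = 1.
  i=1: a_1=2, p_1 = 2*6 + 1 = 13, q_1 = 2*1 + 0 = 2.
  i=2: a_2=2, p_2 = 2*13 + 6 = 32, q_2 = 2*2 + 1 = 5.
  i=3: a_3=5, p_3 = 5*32 + 13 = 173, q_3 = 5*5 + 2 = 27.
  i=4: a_4=5, p_4 = 5*173 + 32 = 897, q_4 = 5*27 + 5 = 140.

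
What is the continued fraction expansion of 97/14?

[6; 1, 13]

Run the Euclidean algorithm on 97 and 14; the successive quotients are the partial quotients a_0, a_1, ... (each step inverts the fractional part left over by the previous one):
  97 = 6*14 + 13, so a_0 = 6.
  14 = 1*13 + 1, so a_1 = 1.
  13 = 13*1 + 0, so a_2 = 13.
The remainder reaches 0 after 3 divisions, so the expansion has 3 partial quotients, read off in order.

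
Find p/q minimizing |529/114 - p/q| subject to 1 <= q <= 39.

116/25

Expand x = 529/114 as a continued fraction with the Euclidean algorithm:
  529 = 4*114 + 73, so a_0 = 4.
  114 = 1*73 + 41, so a_1 = 1.
  73 = 1*41 + 32, so a_2 = 1.
  41 = 1*32 + 9, so a_3 = 1.
  32 = 3*9 + 5, so a_4 = 3.
  9 = 1*5 + 4, so a_5 = 1.
  5 = 1*4 + 1, so a_6 = 1.
  4 = 4*1 + 0, so a_7 = 4.
so x = [4; 1, 1, 1, 3, 1, 1, 4].
Convergents (p_i = a_i*p_{i-1} + p_{i-2}, q_i = a_i*q_{i-1} + q_{i-2} with p_{-2}=0, p_{-1}=1, q_{-2}=1, q_{-1}=0), until the denominator exceeds 39:
  i=0: a_0=4, p_0 = 4*1 + 0 = 4, q_0 = 4*0 + 1 = 1.
  i=1: a_1=1, p_1 = 1*4 + 1 = 5, q_1 = 1*1 + 0 = 1.
  i=2: a_2=1, p_2 = 1*5 + 4 = 9, q_2 = 1*1 + 1 = 2.
  i=3: a_3=1, p_3 = 1*9 + 5 = 14, q_3 = 1*2 + 1 = 3.
  i=4: a_4=3, p_4 = 3*14 + 9 = 51, q_4 = 3*3 + 2 = 11.
  i=5: a_5=1, p_5 = 1*51 + 14 = 65, q_5 = 1*11 + 3 = 14.
  i=6: a_6=1, p_6 = 1*65 + 51 = 116, q_6 = 1*14 + 11 = 25.
  i=7: a_7=4, p_7 = 4*116 + 65 = 529, q_7 = 4*25 + 14 = 114.
q_7 = 114 > 39, so the last convergent with denominator <= 39 is p_6/q_6 = 116/25.
The closest fraction with denominator <= 39 is either p_6/q_6 or the intermediate fraction (k*p_6 + p_5)/(k*q_6 + q_5) with the largest k >= 1 whose denominator stays <= 39; these approach x as k grows, and every other convergent or intermediate fraction in range is farther away.
Largest k: floor((39 - q_5)/q_6) = floor((39 - 14)/25) = 1.
That gives (1*116 + 65)/(1*25 + 14) = 181/39.
Compare the errors: |x - 116/25| = |529*25 - 116*114|/(114*25) = 1/2850, and |x - 181/39| = |529*39 - 181*114|/(114*39) = 3/4446.
Cross-multiplying, 1*4446 = 4446 < 8550 = 3*2850, so 1/2850 is smaller: the convergent 116/25 is closer to x than 181/39.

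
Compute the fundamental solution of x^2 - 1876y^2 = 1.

First expand sqrt(1876) as a continued fraction. With x_i = (sqrt(1876) + m_i)/d_i and (m_0, d_0) = (0, 1): a_0 = floor(sqrt(1876)) = 43, since 43^2 = 1849 <= 1876 < 1936 = 44^2.
Iterate m_{i+1} = d_i*a_i - m_i, d_{i+1} = (1876 - m_{i+1}^2)/d_i, a_{i+1} = floor((a_0 + m_{i+1})/d_{i+1}):
  m_1 = 1*43 - 0 = 43, d_1 = (1876 - 43^2)/1 = 27/1 = 27, a_1 = floor((43 + 43)/27) = 3.
  m_2 = 27*3 - 43 = 38, d_2 = (1876 - 38^2)/27 = 432/27 = 16, a_2 = floor((43 + 38)/16) = 5.
  m_3 = 16*5 - 38 = 42, d_3 = (1876 - 42^2)/16 = 112/16 = 7, a_3 = floor((43 + 42)/7) = 12.
  m_4 = 7*12 - 42 = 42, d_4 = (1876 - 42^2)/7 = 112/7 = 16, a_4 = floor((43 + 42)/16) = 5.
  m_5 = 16*5 - 42 = 38, d_5 = (1876 - 38^2)/16 = 432/16 = 27, a_5 = floor((43 + 38)/27) = 3.
  m_6 = 27*3 - 38 = 43, d_6 = (1876 - 43^2)/27 = 27/27 = 1, a_6 = floor((43 + 43)/1) = 86.
  m_7 = 1*86 - 43 = 43, d_7 = (1876 - 43^2)/1 = 27/1 = 27: (m_7, d_7) = (m_1, d_1) = (43, 27), so from here the quotients repeat a_1, ..., a_6; the period length is 6.
So sqrt(1876) = [43; (3, 5, 12, 5, 3, 86)] with period length k = 6.
k is even, so the fundamental solution of x^2 - 1876y^2 = 1 is (p_{k-1}, q_{k-1}) = (p_5, q_5); compute convergents through index 5.
Convergents (p_i = a_i*p_{i-1} + p_{i-2}, q_i = a_i*q_{i-1} + q_{i-2} with p_{-2}=0, p_{-1}=1, q_{-2}=1, q_{-1}=0):
  i=0: a_0=43, p_0 = 43*1 + 0 = 43, q_0 = 43*0 + 1 = 1.
  i=1: a_1=3, p_1 = 3*43 + 1 = 130, q_1 = 3*1 + 0 = 3.
  i=2: a_2=5, p_2 = 5*130 + 43 = 693, q_2 = 5*3 + 1 = 16.
  i=3: a_3=12, p_3 = 12*693 + 130 = 8446, q_3 = 12*16 + 3 = 195.
  i=4: a_4=5, p_4 = 5*8446 + 693 = 42923, q_4 = 5*195 + 16 = 991.
  i=5: a_5=3, p_5 = 3*42923 + 8446 = 137215, q_5 = 3*991 + 195 = 3168.
Check: 137215^2 - 1876*3168^2 = 18827956225 - 18827956224 = 1, so (x, y) = (137215, 3168) solves the equation, and by the theorem it is the least positive solution.

(x, y) = (137215, 3168)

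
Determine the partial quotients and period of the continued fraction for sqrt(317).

[17; (1, 4, 8, 1, 2, 2, 1, 8, 4, 1, 34)]

Write x_i = (sqrt(317) + m_i)/d_i with (m_0, d_0) = (0, 1). a_0 = floor(sqrt(317)) = 17, since 17^2 = 289 <= 317 < 324 = 18^2.
Iterate m_{i+1} = d_i*a_i - m_i, d_{i+1} = (317 - m_{i+1}^2)/d_i, a_{i+1} = floor((a_0 + m_{i+1})/d_{i+1}):
  m_1 = 1*17 - 0 = 17, d_1 = (317 - 17^2)/1 = 28/1 = 28, a_1 = floor((17 + 17)/28) = 1.
  m_2 = 28*1 - 17 = 11, d_2 = (317 - 11^2)/28 = 196/28 = 7, a_2 = floor((17 + 11)/7) = 4.
  m_3 = 7*4 - 11 = 17, d_3 = (317 - 17^2)/7 = 28/7 = 4, a_3 = floor((17 + 17)/4) = 8.
  m_4 = 4*8 - 17 = 15, d_4 = (317 - 15^2)/4 = 92/4 = 23, a_4 = floor((17 + 15)/23) = 1.
  m_5 = 23*1 - 15 = 8, d_5 = (317 - 8^2)/23 = 253/23 = 11, a_5 = floor((17 + 8)/11) = 2.
  m_6 = 11*2 - 8 = 14, d_6 = (317 - 14^2)/11 = 121/11 = 11, a_6 = floor((17 + 14)/11) = 2.
  m_7 = 11*2 - 14 = 8, d_7 = (317 - 8^2)/11 = 253/11 = 23, a_7 = floor((17 + 8)/23) = 1.
  m_8 = 23*1 - 8 = 15, d_8 = (317 - 15^2)/23 = 92/23 = 4, a_8 = floor((17 + 15)/4) = 8.
  m_9 = 4*8 - 15 = 17, d_9 = (317 - 17^2)/4 = 28/4 = 7, a_9 = floor((17 + 17)/7) = 4.
  m_10 = 7*4 - 17 = 11, d_10 = (317 - 11^2)/7 = 196/7 = 28, a_10 = floor((17 + 11)/28) = 1.
  m_11 = 28*1 - 11 = 17, d_11 = (317 - 17^2)/28 = 28/28 = 1, a_11 = floor((17 + 17)/1) = 34.
  m_12 = 1*34 - 17 = 17, d_12 = (317 - 17^2)/1 = 28/1 = 28: (m_12, d_12) = (m_1, d_1) = (17, 28), so from here the quotients repeat a_1, ..., a_11; the period length is 11.
Hence the expansion of sqrt(317) is a_0 = 17 followed by the repeating block 1, 4, 8, 1, 2, 2, 1, 8, 4, 1, 34 (period 11).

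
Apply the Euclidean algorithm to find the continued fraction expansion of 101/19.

Run the Euclidean algorithm on 101 and 19; the successive quotients are the partial quotients a_0, a_1, ... (each step inverts the fractional part left over by the previous one):
  101 = 5*19 + 6, so a_0 = 5.
  19 = 3*6 + 1, so a_1 = 3.
  6 = 6*1 + 0, so a_2 = 6.
The remainder reaches 0 after 3 divisions, so the expansion has 3 partial quotients, read off in order.

[5; 3, 6]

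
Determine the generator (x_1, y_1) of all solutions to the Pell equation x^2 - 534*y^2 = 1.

(x, y) = (3678725, 159194)

First expand sqrt(534) as a continued fraction. With x_i = (sqrt(534) + m_i)/d_i and (m_0, d_0) = (0, 1): a_0 = floor(sqrt(534)) = 23, since 23^2 = 529 <= 534 < 576 = 24^2.
Iterate m_{i+1} = d_i*a_i - m_i, d_{i+1} = (534 - m_{i+1}^2)/d_i, a_{i+1} = floor((a_0 + m_{i+1})/d_{i+1}):
  m_1 = 1*23 - 0 = 23, d_1 = (534 - 23^2)/1 = 5/1 = 5, a_1 = floor((23 + 23)/5) = 9.
  m_2 = 5*9 - 23 = 22, d_2 = (534 - 22^2)/5 = 50/5 = 10, a_2 = floor((23 + 22)/10) = 4.
  m_3 = 10*4 - 22 = 18, d_3 = (534 - 18^2)/10 = 210/10 = 21, a_3 = floor((23 + 18)/21) = 1.
  m_4 = 21*1 - 18 = 3, d_4 = (534 - 3^2)/21 = 525/21 = 25, a_4 = floor((23 + 3)/25) = 1.
  m_5 = 25*1 - 3 = 22, d_5 = (534 - 22^2)/25 = 50/25 = 2, a_5 = floor((23 + 22)/2) = 22.
  m_6 = 2*22 - 22 = 22, d_6 = (534 - 22^2)/2 = 50/2 = 25, a_6 = floor((23 + 22)/25) = 1.
  m_7 = 25*1 - 22 = 3, d_7 = (534 - 3^2)/25 = 525/25 = 21, a_7 = floor((23 + 3)/21) = 1.
  m_8 = 21*1 - 3 = 18, d_8 = (534 - 18^2)/21 = 210/21 = 10, a_8 = floor((23 + 18)/10) = 4.
  m_9 = 10*4 - 18 = 22, d_9 = (534 - 22^2)/10 = 50/10 = 5, a_9 = floor((23 + 22)/5) = 9.
  m_10 = 5*9 - 22 = 23, d_10 = (534 - 23^2)/5 = 5/5 = 1, a_10 = floor((23 + 23)/1) = 46.
  m_11 = 1*46 - 23 = 23, d_11 = (534 - 23^2)/1 = 5/1 = 5: (m_11, d_11) = (m_1, d_1) = (23, 5), so from here the quotients repeat a_1, ..., a_10; the period length is 10.
So sqrt(534) = [23; (9, 4, 1, 1, 22, 1, 1, 4, 9, 46)] with period length k = 10.
k is even, so the fundamental solution of x^2 - 534y^2 = 1 is (p_{k-1}, q_{k-1}) = (p_9, q_9); compute convergents through index 9.
Convergents (p_i = a_i*p_{i-1} + p_{i-2}, q_i = a_i*q_{i-1} + q_{i-2} with p_{-2}=0, p_{-1}=1, q_{-2}=1, q_{-1}=0):
  i=0: a_0=23, p_0 = 23*1 + 0 = 23, q_0 = 23*0 + 1 = 1.
  i=1: a_1=9, p_1 = 9*23 + 1 = 208, q_1 = 9*1 + 0 = 9.
  i=2: a_2=4, p_2 = 4*208 + 23 = 855, q_2 = 4*9 + 1 = 37.
  i=3: a_3=1, p_3 = 1*855 + 208 = 1063, q_3 = 1*37 + 9 = 46.
  i=4: a_4=1, p_4 = 1*1063 + 855 = 1918, q_4 = 1*46 + 37 = 83.
  i=5: a_5=22, p_5 = 22*1918 + 1063 = 43259, q_5 = 22*83 + 46 = 1872.
  i=6: a_6=1, p_6 = 1*43259 + 1918 = 45177, q_6 = 1*1872 + 83 = 1955.
  i=7: a_7=1, p_7 = 1*45177 + 43259 = 88436, q_7 = 1*1955 + 1872 = 3827.
  i=8: a_8=4, p_8 = 4*88436 + 45177 = 398921, q_8 = 4*3827 + 1955 = 17263.
  i=9: a_9=9, p_9 = 9*398921 + 88436 = 3678725, q_9 = 9*17263 + 3827 = 159194.
Check: 3678725^2 - 534*159194^2 = 13533017625625 - 13533017625624 = 1, so (x, y) = (3678725, 159194) solves the equation, and by the theorem it is the least positive solution.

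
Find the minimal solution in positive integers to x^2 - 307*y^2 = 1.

First expand sqrt(307) as a continued fraction. With x_i = (sqrt(307) + m_i)/d_i and (m_0, d_0) = (0, 1): a_0 = floor(sqrt(307)) = 17, since 17^2 = 289 <= 307 < 324 = 18^2.
Iterate m_{i+1} = d_i*a_i - m_i, d_{i+1} = (307 - m_{i+1}^2)/d_i, a_{i+1} = floor((a_0 + m_{i+1})/d_{i+1}):
  m_1 = 1*17 - 0 = 17, d_1 = (307 - 17^2)/1 = 18/1 = 18, a_1 = floor((17 + 17)/18) = 1.
  m_2 = 18*1 - 17 = 1, d_2 = (307 - 1^2)/18 = 306/18 = 17, a_2 = floor((17 + 1)/17) = 1.
  m_3 = 17*1 - 1 = 16, d_3 = (307 - 16^2)/17 = 51/17 = 3, a_3 = floor((17 + 16)/3) = 11.
  m_4 = 3*11 - 16 = 17, d_4 = (307 - 17^2)/3 = 18/3 = 6, a_4 = floor((17 + 17)/6) = 5.
  m_5 = 6*5 - 17 = 13, d_5 = (307 - 13^2)/6 = 138/6 = 23, a_5 = floor((17 + 13)/23) = 1.
  m_6 = 23*1 - 13 = 10, d_6 = (307 - 10^2)/23 = 207/23 = 9, a_6 = floor((17 + 10)/9) = 3.
  m_7 = 9*3 - 10 = 17, d_7 = (307 - 17^2)/9 = 18/9 = 2, a_7 = floor((17 + 17)/2) = 17.
  m_8 = 2*17 - 17 = 17, d_8 = (307 - 17^2)/2 = 18/2 = 9, a_8 = floor((17 + 17)/9) = 3.
  m_9 = 9*3 - 17 = 10, d_9 = (307 - 10^2)/9 = 207/9 = 23, a_9 = floor((17 + 10)/23) = 1.
  m_10 = 23*1 - 10 = 13, d_10 = (307 - 13^2)/23 = 138/23 = 6, a_10 = floor((17 + 13)/6) = 5.
  m_11 = 6*5 - 13 = 17, d_11 = (307 - 17^2)/6 = 18/6 = 3, a_11 = floor((17 + 17)/3) = 11.
  m_12 = 3*11 - 17 = 16, d_12 = (307 - 16^2)/3 = 51/3 = 17, a_12 = floor((17 + 16)/17) = 1.
  m_13 = 17*1 - 16 = 1, d_13 = (307 - 1^2)/17 = 306/17 = 18, a_13 = floor((17 + 1)/18) = 1.
  m_14 = 18*1 - 1 = 17, d_14 = (307 - 17^2)/18 = 18/18 = 1, a_14 = floor((17 + 17)/1) = 34.
  m_15 = 1*34 - 17 = 17, d_15 = (307 - 17^2)/1 = 18/1 = 18: (m_15, d_15) = (m_1, d_1) = (17, 18), so from here the quotients repeat a_1, ..., a_14; the period length is 14.
So sqrt(307) = [17; (1, 1, 11, 5, 1, 3, 17, 3, 1, 5, 11, 1, 1, 34)] with period length k = 14.
k is even, so the fundamental solution of x^2 - 307y^2 = 1 is (p_{k-1}, q_{k-1}) = (p_13, q_13); compute convergents through index 13.
Convergents (p_i = a_i*p_{i-1} + p_{i-2}, q_i = a_i*q_{i-1} + q_{i-2} with p_{-2}=0, p_{-1}=1, q_{-2}=1, q_{-1}=0):
  i=0: a_0=17, p_0 = 17*1 + 0 = 17, q_0 = 17*0 + 1 = 1.
  i=1: a_1=1, p_1 = 1*17 + 1 = 18, q_1 = 1*1 + 0 = 1.
  i=2: a_2=1, p_2 = 1*18 + 17 = 35, q_2 = 1*1 + 1 = 2.
  i=3: a_3=11, p_3 = 11*35 + 18 = 403, q_3 = 11*2 + 1 = 23.
  i=4: a_4=5, p_4 = 5*403 + 35 = 2050, q_4 = 5*23 + 2 = 117.
  i=5: a_5=1, p_5 = 1*2050 + 403 = 2453, q_5 = 1*117 + 23 = 140.
  i=6: a_6=3, p_6 = 3*2453 + 2050 = 9409, q_6 = 3*140 + 117 = 537.
  i=7: a_7=17, p_7 = 17*9409 + 2453 = 162406, q_7 = 17*537 + 140 = 9269.
  i=8: a_8=3, p_8 = 3*162406 + 9409 = 496627, q_8 = 3*9269 + 537 = 28344.
  i=9: a_9=1, p_9 = 1*496627 + 162406 = 659033, q_9 = 1*28344 + 9269 = 37613.
  i=10: a_10=5, p_10 = 5*659033 + 496627 = 3791792, q_10 = 5*37613 + 28344 = 216409.
  i=11: a_11=11, p_11 = 11*3791792 + 659033 = 42368745, q_11 = 11*216409 + 37613 = 2418112.
  i=12: a_12=1, p_12 = 1*42368745 + 3791792 = 46160537, q_12 = 1*2418112 + 216409 = 2634521.
  i=13: a_13=1, p_13 = 1*46160537 + 42368745 = 88529282, q_13 = 1*2634521 + 2418112 = 5052633.
Check: 88529282^2 - 307*5052633^2 = 7837433771435524 - 7837433771435523 = 1, so (x, y) = (88529282, 5052633) solves the equation, and by the theorem it is the least positive solution.

(x, y) = (88529282, 5052633)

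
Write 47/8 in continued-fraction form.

Run the Euclidean algorithm on 47 and 8; the successive quotients are the partial quotients a_0, a_1, ... (each step inverts the fractional part left over by the previous one):
  47 = 5*8 + 7, so a_0 = 5.
  8 = 1*7 + 1, so a_1 = 1.
  7 = 7*1 + 0, so a_2 = 7.
The remainder reaches 0 after 3 divisions, so the expansion has 3 partial quotients, read off in order.

[5; 1, 7]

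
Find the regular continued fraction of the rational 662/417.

[1; 1, 1, 2, 2, 1, 4, 5]

Run the Euclidean algorithm on 662 and 417; the successive quotients are the partial quotients a_0, a_1, ... (each step inverts the fractional part left over by the previous one):
  662 = 1*417 + 245, so a_0 = 1.
  417 = 1*245 + 172, so a_1 = 1.
  245 = 1*172 + 73, so a_2 = 1.
  172 = 2*73 + 26, so a_3 = 2.
  73 = 2*26 + 21, so a_4 = 2.
  26 = 1*21 + 5, so a_5 = 1.
  21 = 4*5 + 1, so a_6 = 4.
  5 = 5*1 + 0, so a_7 = 5.
The remainder reaches 0 after 8 divisions, so the expansion has 8 partial quotients, read off in order.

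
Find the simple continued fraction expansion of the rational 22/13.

Run the Euclidean algorithm on 22 and 13; the successive quotients are the partial quotients a_0, a_1, ... (each step inverts the fractional part left over by the previous one):
  22 = 1*13 + 9, so a_0 = 1.
  13 = 1*9 + 4, so a_1 = 1.
  9 = 2*4 + 1, so a_2 = 2.
  4 = 4*1 + 0, so a_3 = 4.
The remainder reaches 0 after 4 divisions, so the expansion has 4 partial quotients, read off in order.

[1; 1, 2, 4]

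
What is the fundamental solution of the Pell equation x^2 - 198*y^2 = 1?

First expand sqrt(198) as a continued fraction. With x_i = (sqrt(198) + m_i)/d_i and (m_0, d_0) = (0, 1): a_0 = floor(sqrt(198)) = 14, since 14^2 = 196 <= 198 < 225 = 15^2.
Iterate m_{i+1} = d_i*a_i - m_i, d_{i+1} = (198 - m_{i+1}^2)/d_i, a_{i+1} = floor((a_0 + m_{i+1})/d_{i+1}):
  m_1 = 1*14 - 0 = 14, d_1 = (198 - 14^2)/1 = 2/1 = 2, a_1 = floor((14 + 14)/2) = 14.
  m_2 = 2*14 - 14 = 14, d_2 = (198 - 14^2)/2 = 2/2 = 1, a_2 = floor((14 + 14)/1) = 28.
  m_3 = 1*28 - 14 = 14, d_3 = (198 - 14^2)/1 = 2/1 = 2: (m_3, d_3) = (m_1, d_1) = (14, 2), so from here the quotients repeat a_1, a_2; the period length is 2.
So sqrt(198) = [14; (14, 28)] with period length k = 2.
k is even, so the fundamental solution of x^2 - 198y^2 = 1 is (p_{k-1}, q_{k-1}) = (p_1, q_1); compute convergents through index 1.
Convergents (p_i = a_i*p_{i-1} + p_{i-2}, q_i = a_i*q_{i-1} + q_{i-2} with p_{-2}=0, p_{-1}=1, q_{-2}=1, q_{-1}=0):
  i=0: a_0=14, p_0 = 14*1 + 0 = 14, q_0 = 14*0 + 1 = 1.
  i=1: a_1=14, p_1 = 14*14 + 1 = 197, q_1 = 14*1 + 0 = 14.
Check: 197^2 - 198*14^2 = 38809 - 38808 = 1, so (x, y) = (197, 14) solves the equation, and by the theorem it is the least positive solution.

(x, y) = (197, 14)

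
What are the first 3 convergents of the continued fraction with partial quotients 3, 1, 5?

3/1, 4/1, 23/6

Using the convergent recurrence p_i = a_i*p_{i-1} + p_{i-2}, q_i = a_i*q_{i-1} + q_{i-2} with p_{-2}=0, p_{-1}=1, q_{-2}=1, q_{-1}=0:
  i=0: a_0=3, p_0 = 3*1 + 0 = 3, q_0 = 3*0 + 1 = 1.
  i=1: a_1=1, p_1 = 1*3 + 1 = 4, q_1 = 1*1 + 0 = 1.
  i=2: a_2=5, p_2 = 5*4 + 3 = 23, q_2 = 5*1 + 1 = 6.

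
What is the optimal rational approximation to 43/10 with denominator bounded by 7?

Expand x = 43/10 as a continued fraction with the Euclidean algorithm:
  43 = 4*10 + 3, so a_0 = 4.
  10 = 3*3 + 1, so a_1 = 3.
  3 = 3*1 + 0, so a_2 = 3.
so x = [4; 3, 3].
Convergents (p_i = a_i*p_{i-1} + p_{i-2}, q_i = a_i*q_{i-1} + q_{i-2} with p_{-2}=0, p_{-1}=1, q_{-2}=1, q_{-1}=0), until the denominator exceeds 7:
  i=0: a_0=4, p_0 = 4*1 + 0 = 4, q_0 = 4*0 + 1 = 1.
  i=1: a_1=3, p_1 = 3*4 + 1 = 13, q_1 = 3*1 + 0 = 3.
  i=2: a_2=3, p_2 = 3*13 + 4 = 43, q_2 = 3*3 + 1 = 10.
q_2 = 10 > 7, so the last convergent with denominator <= 7 is p_1/q_1 = 13/3.
The closest fraction with denominator <= 7 is either p_1/q_1 or the intermediate fraction (k*p_1 + p_0)/(k*q_1 + q_0) with the largest k >= 1 whose denominator stays <= 7; these approach x as k grows, and every other convergent or intermediate fraction in range is farther away.
Largest k: floor((7 - q_0)/q_1) = floor((7 - 1)/3) = 2.
That gives (2*13 + 4)/(2*3 + 1) = 30/7.
Compare the errors: |x - 13/3| = |43*3 - 13*10|/(10*3) = 1/30, and |x - 30/7| = |43*7 - 30*10|/(10*7) = 1/70.
Cross-multiplying, 1*30 = 30 < 70 = 1*70, so 1/70 is smaller: the intermediate fraction 30/7 is closer to x than 13/3.

30/7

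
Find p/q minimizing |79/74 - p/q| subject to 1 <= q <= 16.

Expand x = 79/74 as a continued fraction with the Euclidean algorithm:
  79 = 1*74 + 5, so a_0 = 1.
  74 = 14*5 + 4, so a_1 = 14.
  5 = 1*4 + 1, so a_2 = 1.
  4 = 4*1 + 0, so a_3 = 4.
so x = [1; 14, 1, 4].
Convergents (p_i = a_i*p_{i-1} + p_{i-2}, q_i = a_i*q_{i-1} + q_{i-2} with p_{-2}=0, p_{-1}=1, q_{-2}=1, q_{-1}=0), until the denominator exceeds 16:
  i=0: a_0=1, p_0 = 1*1 + 0 = 1, q_0 = 1*0 + 1 = 1.
  i=1: a_1=14, p_1 = 14*1 + 1 = 15, q_1 = 14*1 + 0 = 14.
  i=2: a_2=1, p_2 = 1*15 + 1 = 16, q_2 = 1*14 + 1 = 15.
  i=3: a_3=4, p_3 = 4*16 + 15 = 79, q_3 = 4*15 + 14 = 74.
q_3 = 74 > 16, so the last convergent with denominator <= 16 is p_2/q_2 = 16/15.
The closest fraction with denominator <= 16 is either p_2/q_2 or the intermediate fraction (k*p_2 + p_1)/(k*q_2 + q_1) with the largest k >= 1 whose denominator stays <= 16; these approach x as k grows, and every other convergent or intermediate fraction in range is farther away.
Largest k: floor((16 - q_1)/q_2) = floor((16 - 14)/15) = 0.
Since k = 0, no intermediate fraction beyond p_2/q_2 has denominator <= 16, so the convergent 16/15 is the closest (its error is |79*15 - 16*74|/(74*15) = 1/1110).

16/15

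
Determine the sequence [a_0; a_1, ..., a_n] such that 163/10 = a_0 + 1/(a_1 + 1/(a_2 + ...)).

Run the Euclidean algorithm on 163 and 10; the successive quotients are the partial quotients a_0, a_1, ... (each step inverts the fractional part left over by the previous one):
  163 = 16*10 + 3, so a_0 = 16.
  10 = 3*3 + 1, so a_1 = 3.
  3 = 3*1 + 0, so a_2 = 3.
The remainder reaches 0 after 3 divisions, so the expansion has 3 partial quotients, read off in order.

[16; 3, 3]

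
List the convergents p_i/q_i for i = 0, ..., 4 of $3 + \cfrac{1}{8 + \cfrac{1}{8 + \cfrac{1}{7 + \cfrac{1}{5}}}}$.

Using the convergent recurrence p_i = a_i*p_{i-1} + p_{i-2}, q_i = a_i*q_{i-1} + q_{i-2} with p_{-2}=0, p_{-1}=1, q_{-2}=1, q_{-1}=0:
  i=0: a_0=3, p_0 = 3*1 + 0 = 3, q_0 = 3*0 + 1 = 1.
  i=1: a_1=8, p_1 = 8*3 + 1 = 25, q_1 = 8*1 + 0 = 8.
  i=2: a_2=8, p_2 = 8*25 + 3 = 203, q_2 = 8*8 + 1 = 65.
  i=3: a_3=7, p_3 = 7*203 + 25 = 1446, q_3 = 7*65 + 8 = 463.
  i=4: a_4=5, p_4 = 5*1446 + 203 = 7433, q_4 = 5*463 + 65 = 2380.

3/1, 25/8, 203/65, 1446/463, 7433/2380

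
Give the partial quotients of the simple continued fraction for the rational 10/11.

[0; 1, 10]

Run the Euclidean algorithm on 10 and 11; the successive quotients are the partial quotients a_0, a_1, ... (each step inverts the fractional part left over by the previous one):
  10 = 0*11 + 10, so a_0 = 0.
  11 = 1*10 + 1, so a_1 = 1.
  10 = 10*1 + 0, so a_2 = 10.
The remainder reaches 0 after 3 divisions, so the expansion has 3 partial quotients, read off in order.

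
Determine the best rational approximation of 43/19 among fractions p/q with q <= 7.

Expand x = 43/19 as a continued fraction with the Euclidean algorithm:
  43 = 2*19 + 5, so a_0 = 2.
  19 = 3*5 + 4, so a_1 = 3.
  5 = 1*4 + 1, so a_2 = 1.
  4 = 4*1 + 0, so a_3 = 4.
so x = [2; 3, 1, 4].
Convergents (p_i = a_i*p_{i-1} + p_{i-2}, q_i = a_i*q_{i-1} + q_{i-2} with p_{-2}=0, p_{-1}=1, q_{-2}=1, q_{-1}=0), until the denominator exceeds 7:
  i=0: a_0=2, p_0 = 2*1 + 0 = 2, q_0 = 2*0 + 1 = 1.
  i=1: a_1=3, p_1 = 3*2 + 1 = 7, q_1 = 3*1 + 0 = 3.
  i=2: a_2=1, p_2 = 1*7 + 2 = 9, q_2 = 1*3 + 1 = 4.
  i=3: a_3=4, p_3 = 4*9 + 7 = 43, q_3 = 4*4 + 3 = 19.
q_3 = 19 > 7, so the last convergent with denominator <= 7 is p_2/q_2 = 9/4.
The closest fraction with denominator <= 7 is either p_2/q_2 or the intermediate fraction (k*p_2 + p_1)/(k*q_2 + q_1) with the largest k >= 1 whose denominator stays <= 7; these approach x as k grows, and every other convergent or intermediate fraction in range is farther away.
Largest k: floor((7 - q_1)/q_2) = floor((7 - 3)/4) = 1.
That gives (1*9 + 7)/(1*4 + 3) = 16/7.
Compare the errors: |x - 9/4| = |43*4 - 9*19|/(19*4) = 1/76, and |x - 16/7| = |43*7 - 16*19|/(19*7) = 3/133.
Cross-multiplying, 1*133 = 133 < 228 = 3*76, so 1/76 is smaller: the convergent 9/4 is closer to x than 16/7.

9/4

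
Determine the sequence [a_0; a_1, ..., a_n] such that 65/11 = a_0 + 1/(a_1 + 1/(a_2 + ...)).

Run the Euclidean algorithm on 65 and 11; the successive quotients are the partial quotients a_0, a_1, ... (each step inverts the fractional part left over by the previous one):
  65 = 5*11 + 10, so a_0 = 5.
  11 = 1*10 + 1, so a_1 = 1.
  10 = 10*1 + 0, so a_2 = 10.
The remainder reaches 0 after 3 divisions, so the expansion has 3 partial quotients, read off in order.

[5; 1, 10]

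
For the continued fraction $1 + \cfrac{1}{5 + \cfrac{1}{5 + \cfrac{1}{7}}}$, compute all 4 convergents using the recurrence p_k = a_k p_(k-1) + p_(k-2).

Using the convergent recurrence p_i = a_i*p_{i-1} + p_{i-2}, q_i = a_i*q_{i-1} + q_{i-2} with p_{-2}=0, p_{-1}=1, q_{-2}=1, q_{-1}=0:
  i=0: a_0=1, p_0 = 1*1 + 0 = 1, q_0 = 1*0 + 1 = 1.
  i=1: a_1=5, p_1 = 5*1 + 1 = 6, q_1 = 5*1 + 0 = 5.
  i=2: a_2=5, p_2 = 5*6 + 1 = 31, q_2 = 5*5 + 1 = 26.
  i=3: a_3=7, p_3 = 7*31 + 6 = 223, q_3 = 7*26 + 5 = 187.

1/1, 6/5, 31/26, 223/187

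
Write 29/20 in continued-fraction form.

Run the Euclidean algorithm on 29 and 20; the successive quotients are the partial quotients a_0, a_1, ... (each step inverts the fractional part left over by the previous one):
  29 = 1*20 + 9, so a_0 = 1.
  20 = 2*9 + 2, so a_1 = 2.
  9 = 4*2 + 1, so a_2 = 4.
  2 = 2*1 + 0, so a_3 = 2.
The remainder reaches 0 after 4 divisions, so the expansion has 4 partial quotients, read off in order.

[1; 2, 4, 2]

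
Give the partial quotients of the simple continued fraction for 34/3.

[11; 3]

Run the Euclidean algorithm on 34 and 3; the successive quotients are the partial quotients a_0, a_1, ... (each step inverts the fractional part left over by the previous one):
  34 = 11*3 + 1, so a_0 = 11.
  3 = 3*1 + 0, so a_1 = 3.
The remainder reaches 0 after 2 divisions, so the expansion has 2 partial quotients, read off in order.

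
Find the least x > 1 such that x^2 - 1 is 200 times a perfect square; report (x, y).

(x, y) = (99, 7)

First expand sqrt(200) as a continued fraction. With x_i = (sqrt(200) + m_i)/d_i and (m_0, d_0) = (0, 1): a_0 = floor(sqrt(200)) = 14, since 14^2 = 196 <= 200 < 225 = 15^2.
Iterate m_{i+1} = d_i*a_i - m_i, d_{i+1} = (200 - m_{i+1}^2)/d_i, a_{i+1} = floor((a_0 + m_{i+1})/d_{i+1}):
  m_1 = 1*14 - 0 = 14, d_1 = (200 - 14^2)/1 = 4/1 = 4, a_1 = floor((14 + 14)/4) = 7.
  m_2 = 4*7 - 14 = 14, d_2 = (200 - 14^2)/4 = 4/4 = 1, a_2 = floor((14 + 14)/1) = 28.
  m_3 = 1*28 - 14 = 14, d_3 = (200 - 14^2)/1 = 4/1 = 4: (m_3, d_3) = (m_1, d_1) = (14, 4), so from here the quotients repeat a_1, a_2; the period length is 2.
So sqrt(200) = [14; (7, 28)] with period length k = 2.
k is even, so the fundamental solution of x^2 - 200y^2 = 1 is (p_{k-1}, q_{k-1}) = (p_1, q_1); compute convergents through index 1.
Convergents (p_i = a_i*p_{i-1} + p_{i-2}, q_i = a_i*q_{i-1} + q_{i-2} with p_{-2}=0, p_{-1}=1, q_{-2}=1, q_{-1}=0):
  i=0: a_0=14, p_0 = 14*1 + 0 = 14, q_0 = 14*0 + 1 = 1.
  i=1: a_1=7, p_1 = 7*14 + 1 = 99, q_1 = 7*1 + 0 = 7.
Check: 99^2 - 200*7^2 = 9801 - 9800 = 1, so (x, y) = (99, 7) solves the equation, and by the theorem it is the least positive solution.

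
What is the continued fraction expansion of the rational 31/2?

[15; 2]

Run the Euclidean algorithm on 31 and 2; the successive quotients are the partial quotients a_0, a_1, ... (each step inverts the fractional part left over by the previous one):
  31 = 15*2 + 1, so a_0 = 15.
  2 = 2*1 + 0, so a_1 = 2.
The remainder reaches 0 after 2 divisions, so the expansion has 2 partial quotients, read off in order.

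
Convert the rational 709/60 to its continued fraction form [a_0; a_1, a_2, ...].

[11; 1, 4, 2, 5]

Run the Euclidean algorithm on 709 and 60; the successive quotients are the partial quotients a_0, a_1, ... (each step inverts the fractional part left over by the previous one):
  709 = 11*60 + 49, so a_0 = 11.
  60 = 1*49 + 11, so a_1 = 1.
  49 = 4*11 + 5, so a_2 = 4.
  11 = 2*5 + 1, so a_3 = 2.
  5 = 5*1 + 0, so a_4 = 5.
The remainder reaches 0 after 5 divisions, so the expansion has 5 partial quotients, read off in order.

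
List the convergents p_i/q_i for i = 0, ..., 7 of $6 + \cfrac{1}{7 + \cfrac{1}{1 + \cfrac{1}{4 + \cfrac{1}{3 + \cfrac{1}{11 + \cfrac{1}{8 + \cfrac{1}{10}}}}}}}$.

Using the convergent recurrence p_i = a_i*p_{i-1} + p_{i-2}, q_i = a_i*q_{i-1} + q_{i-2} with p_{-2}=0, p_{-1}=1, q_{-2}=1, q_{-1}=0:
  i=0: a_0=6, p_0 = 6*1 + 0 = 6, q_0 = 6*0 + 1 = 1.
  i=1: a_1=7, p_1 = 7*6 + 1 = 43, q_1 = 7*1 + 0 = 7.
  i=2: a_2=1, p_2 = 1*43 + 6 = 49, q_2 = 1*7 + 1 = 8.
  i=3: a_3=4, p_3 = 4*49 + 43 = 239, q_3 = 4*8 + 7 = 39.
  i=4: a_4=3, p_4 = 3*239 + 49 = 766, q_4 = 3*39 + 8 = 125.
  i=5: a_5=11, p_5 = 11*766 + 239 = 8665, q_5 = 11*125 + 39 = 1414.
  i=6: a_6=8, p_6 = 8*8665 + 766 = 70086, q_6 = 8*1414 + 125 = 11437.
  i=7: a_7=10, p_7 = 10*70086 + 8665 = 709525, q_7 = 10*11437 + 1414 = 115784.

6/1, 43/7, 49/8, 239/39, 766/125, 8665/1414, 70086/11437, 709525/115784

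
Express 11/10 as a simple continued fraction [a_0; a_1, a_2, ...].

[1; 10]

Run the Euclidean algorithm on 11 and 10; the successive quotients are the partial quotients a_0, a_1, ... (each step inverts the fractional part left over by the previous one):
  11 = 1*10 + 1, so a_0 = 1.
  10 = 10*1 + 0, so a_1 = 10.
The remainder reaches 0 after 2 divisions, so the expansion has 2 partial quotients, read off in order.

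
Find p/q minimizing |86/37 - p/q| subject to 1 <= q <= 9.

Expand x = 86/37 as a continued fraction with the Euclidean algorithm:
  86 = 2*37 + 12, so a_0 = 2.
  37 = 3*12 + 1, so a_1 = 3.
  12 = 12*1 + 0, so a_2 = 12.
so x = [2; 3, 12].
Convergents (p_i = a_i*p_{i-1} + p_{i-2}, q_i = a_i*q_{i-1} + q_{i-2} with p_{-2}=0, p_{-1}=1, q_{-2}=1, q_{-1}=0), until the denominator exceeds 9:
  i=0: a_0=2, p_0 = 2*1 + 0 = 2, q_0 = 2*0 + 1 = 1.
  i=1: a_1=3, p_1 = 3*2 + 1 = 7, q_1 = 3*1 + 0 = 3.
  i=2: a_2=12, p_2 = 12*7 + 2 = 86, q_2 = 12*3 + 1 = 37.
q_2 = 37 > 9, so the last convergent with denominator <= 9 is p_1/q_1 = 7/3.
The closest fraction with denominator <= 9 is either p_1/q_1 or the intermediate fraction (k*p_1 + p_0)/(k*q_1 + q_0) with the largest k >= 1 whose denominator stays <= 9; these approach x as k grows, and every other convergent or intermediate fraction in range is farther away.
Largest k: floor((9 - q_0)/q_1) = floor((9 - 1)/3) = 2.
That gives (2*7 + 2)/(2*3 + 1) = 16/7.
Compare the errors: |x - 7/3| = |86*3 - 7*37|/(37*3) = 1/111, and |x - 16/7| = |86*7 - 16*37|/(37*7) = 10/259.
Cross-multiplying, 1*259 = 259 < 1110 = 10*111, so 1/111 is smaller: the convergent 7/3 is closer to x than 16/7.

7/3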